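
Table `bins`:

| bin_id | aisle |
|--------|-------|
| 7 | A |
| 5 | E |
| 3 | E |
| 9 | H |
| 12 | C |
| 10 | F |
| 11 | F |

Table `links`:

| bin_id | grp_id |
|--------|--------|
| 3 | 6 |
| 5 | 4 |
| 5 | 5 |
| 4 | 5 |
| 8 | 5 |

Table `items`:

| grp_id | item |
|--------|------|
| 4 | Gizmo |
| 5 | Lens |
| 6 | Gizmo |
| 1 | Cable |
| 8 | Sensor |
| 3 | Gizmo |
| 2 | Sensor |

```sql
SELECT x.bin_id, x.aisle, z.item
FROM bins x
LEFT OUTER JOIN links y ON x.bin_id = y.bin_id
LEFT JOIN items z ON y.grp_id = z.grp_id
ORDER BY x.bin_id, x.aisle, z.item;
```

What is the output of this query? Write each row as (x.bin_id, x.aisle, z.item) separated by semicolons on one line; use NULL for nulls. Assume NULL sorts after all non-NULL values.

Evaluate left to right. First `bins x LEFT JOIN links y` on bin_id: 8 row(s).
Then LEFT JOIN `items z` on grp_id: each of those 8 rows is kept; rows whose y.grp_id has no match in z get NULL for z's columns.

(3, E, Gizmo); (5, E, Gizmo); (5, E, Lens); (7, A, NULL); (9, H, NULL); (10, F, NULL); (11, F, NULL); (12, C, NULL)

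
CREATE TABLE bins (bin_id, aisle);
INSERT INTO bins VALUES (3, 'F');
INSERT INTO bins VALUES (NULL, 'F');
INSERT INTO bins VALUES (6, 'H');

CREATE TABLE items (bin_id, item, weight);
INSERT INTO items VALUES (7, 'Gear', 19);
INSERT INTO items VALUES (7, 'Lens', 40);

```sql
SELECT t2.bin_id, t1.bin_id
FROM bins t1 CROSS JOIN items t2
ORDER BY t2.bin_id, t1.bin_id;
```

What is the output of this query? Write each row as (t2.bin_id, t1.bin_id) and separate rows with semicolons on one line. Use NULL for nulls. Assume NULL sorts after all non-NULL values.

(7, 3); (7, 3); (7, 6); (7, 6); (7, NULL); (7, NULL)

CROSS JOIN pairs every row of `bins` with every row of `items`: 3 × 2 = 6 rows.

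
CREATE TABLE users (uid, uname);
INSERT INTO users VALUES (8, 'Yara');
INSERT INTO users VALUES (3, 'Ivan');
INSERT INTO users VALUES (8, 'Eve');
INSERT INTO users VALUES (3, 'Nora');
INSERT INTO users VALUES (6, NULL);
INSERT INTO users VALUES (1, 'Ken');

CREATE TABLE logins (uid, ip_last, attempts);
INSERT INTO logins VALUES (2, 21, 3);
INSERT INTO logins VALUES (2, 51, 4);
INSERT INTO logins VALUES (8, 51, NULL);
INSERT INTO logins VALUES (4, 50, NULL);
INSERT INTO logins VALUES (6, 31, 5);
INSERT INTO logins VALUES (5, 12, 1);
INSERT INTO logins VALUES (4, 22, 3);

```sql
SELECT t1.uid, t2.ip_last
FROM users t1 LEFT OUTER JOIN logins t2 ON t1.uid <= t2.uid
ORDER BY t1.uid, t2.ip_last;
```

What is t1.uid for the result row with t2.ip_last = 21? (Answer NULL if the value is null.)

1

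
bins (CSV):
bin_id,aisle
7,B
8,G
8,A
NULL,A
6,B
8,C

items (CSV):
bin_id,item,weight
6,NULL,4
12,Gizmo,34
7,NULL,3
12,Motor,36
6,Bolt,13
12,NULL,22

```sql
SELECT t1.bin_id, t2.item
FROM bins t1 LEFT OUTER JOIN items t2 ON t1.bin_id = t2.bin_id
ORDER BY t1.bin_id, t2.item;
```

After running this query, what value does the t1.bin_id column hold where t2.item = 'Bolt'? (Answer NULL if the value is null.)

6

LEFT JOIN keeps every row from `bins`; unmatched rows get NULL for `items`'s columns.
Matching on t1.bin_id = t2.bin_id. A NULL in a compared column never satisfies the condition.
Matched pairs: 3; unmatched t1 rows kept: 4.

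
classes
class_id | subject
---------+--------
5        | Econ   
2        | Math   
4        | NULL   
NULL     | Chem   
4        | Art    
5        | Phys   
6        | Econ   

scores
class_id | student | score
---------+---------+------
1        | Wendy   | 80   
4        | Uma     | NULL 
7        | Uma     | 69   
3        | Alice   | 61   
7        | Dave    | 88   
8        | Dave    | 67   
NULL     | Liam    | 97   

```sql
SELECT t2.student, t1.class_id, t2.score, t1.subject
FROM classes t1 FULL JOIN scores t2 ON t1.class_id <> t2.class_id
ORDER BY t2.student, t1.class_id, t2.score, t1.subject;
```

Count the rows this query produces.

36

FULL OUTER JOIN keeps every row from both sides; unmatched rows get NULL for the other side's columns.
Matching on t1.class_id <> t2.class_id. A NULL in a compared column never satisfies the condition.
- t1 row (class_id=5): matches 6 t2 row(s) → 6 output row(s).
- t1 row (class_id=2): matches 6 t2 row(s) → 6 output row(s).
- t1 row (class_id=4): matches 5 t2 row(s) → 5 output row(s).
- t1 row (class_id=NULL): no match → kept, t2 columns NULL.
- t1 row (class_id=4): matches 5 t2 row(s) → 5 output row(s).
- t1 row (class_id=5): matches 6 t2 row(s) → 6 output row(s).
- t1 row (class_id=6): matches 6 t2 row(s) → 6 output row(s).
- 1 row(s) from t2 found no t1 partner → padded with NULL.
Total: 34 matched + 2 padded = 36 rows.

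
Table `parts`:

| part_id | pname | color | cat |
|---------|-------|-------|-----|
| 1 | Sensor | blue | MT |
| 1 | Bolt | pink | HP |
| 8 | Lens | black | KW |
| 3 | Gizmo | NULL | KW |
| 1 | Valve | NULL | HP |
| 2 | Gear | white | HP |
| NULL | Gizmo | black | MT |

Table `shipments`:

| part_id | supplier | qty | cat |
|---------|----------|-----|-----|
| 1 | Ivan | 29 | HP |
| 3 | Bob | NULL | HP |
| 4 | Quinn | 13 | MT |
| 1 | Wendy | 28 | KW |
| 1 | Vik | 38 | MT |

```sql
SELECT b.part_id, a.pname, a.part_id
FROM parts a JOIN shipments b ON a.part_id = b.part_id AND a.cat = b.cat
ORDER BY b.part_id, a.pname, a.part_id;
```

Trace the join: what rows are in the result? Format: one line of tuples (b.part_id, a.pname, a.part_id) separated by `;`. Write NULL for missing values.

INNER JOIN keeps only pairs where the ON condition holds.
Matching on a.part_id = b.part_id AND a.cat = b.cat. A NULL in a compared column never satisfies the condition.
Matched pairs: 3.

(1, Bolt, 1); (1, Sensor, 1); (1, Valve, 1)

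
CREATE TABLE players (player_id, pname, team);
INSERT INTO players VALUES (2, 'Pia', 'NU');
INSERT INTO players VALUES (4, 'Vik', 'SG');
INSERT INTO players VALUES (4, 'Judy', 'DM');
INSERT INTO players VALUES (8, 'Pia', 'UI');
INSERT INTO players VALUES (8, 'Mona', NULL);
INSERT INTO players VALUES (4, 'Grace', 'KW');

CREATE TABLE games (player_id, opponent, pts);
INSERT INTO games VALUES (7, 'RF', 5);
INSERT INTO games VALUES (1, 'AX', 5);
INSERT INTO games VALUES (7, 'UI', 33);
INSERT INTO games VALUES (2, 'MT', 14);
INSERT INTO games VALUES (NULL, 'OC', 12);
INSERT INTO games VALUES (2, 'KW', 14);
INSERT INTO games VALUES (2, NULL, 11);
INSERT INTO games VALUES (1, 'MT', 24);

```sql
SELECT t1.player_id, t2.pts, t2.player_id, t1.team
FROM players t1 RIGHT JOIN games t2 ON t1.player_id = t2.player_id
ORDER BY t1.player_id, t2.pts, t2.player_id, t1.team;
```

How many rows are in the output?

RIGHT JOIN keeps every row from `games`; unmatched rows get NULL for `players`'s columns.
Matching on t1.player_id = t2.player_id. A NULL in a compared column never satisfies the condition.
Matched pairs: 3; unmatched t2 rows kept: 5.
Total: 3 matched + 5 padded = 8 rows.

8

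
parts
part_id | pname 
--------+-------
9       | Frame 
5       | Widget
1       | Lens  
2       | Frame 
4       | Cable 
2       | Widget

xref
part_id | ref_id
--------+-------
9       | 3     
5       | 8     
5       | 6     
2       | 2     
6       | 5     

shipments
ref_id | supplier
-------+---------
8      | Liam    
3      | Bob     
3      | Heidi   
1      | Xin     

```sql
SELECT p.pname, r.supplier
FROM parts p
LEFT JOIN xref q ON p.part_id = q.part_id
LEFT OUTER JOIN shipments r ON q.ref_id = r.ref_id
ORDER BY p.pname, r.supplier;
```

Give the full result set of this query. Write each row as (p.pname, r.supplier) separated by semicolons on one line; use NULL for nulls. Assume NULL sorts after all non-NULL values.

(Cable, NULL); (Frame, Bob); (Frame, Heidi); (Frame, NULL); (Lens, NULL); (Widget, Liam); (Widget, NULL); (Widget, NULL)

Step 1 — p LEFT JOIN q on part_id → 7 row(s).
Then LEFT JOIN `shipments r` on ref_id: each of those 7 rows is kept; rows whose q.ref_id has no match in r get NULL for r's columns.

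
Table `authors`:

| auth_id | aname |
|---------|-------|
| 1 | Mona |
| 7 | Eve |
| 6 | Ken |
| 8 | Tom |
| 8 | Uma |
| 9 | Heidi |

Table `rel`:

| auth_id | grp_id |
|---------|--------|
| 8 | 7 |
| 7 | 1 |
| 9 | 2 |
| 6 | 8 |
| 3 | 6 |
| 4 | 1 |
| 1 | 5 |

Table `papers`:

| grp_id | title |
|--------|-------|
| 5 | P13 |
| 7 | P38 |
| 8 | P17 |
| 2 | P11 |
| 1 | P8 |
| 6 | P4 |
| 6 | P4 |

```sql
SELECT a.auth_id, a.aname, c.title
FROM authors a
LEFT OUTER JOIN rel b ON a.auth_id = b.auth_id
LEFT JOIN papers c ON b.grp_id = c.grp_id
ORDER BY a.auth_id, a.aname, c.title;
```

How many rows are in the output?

6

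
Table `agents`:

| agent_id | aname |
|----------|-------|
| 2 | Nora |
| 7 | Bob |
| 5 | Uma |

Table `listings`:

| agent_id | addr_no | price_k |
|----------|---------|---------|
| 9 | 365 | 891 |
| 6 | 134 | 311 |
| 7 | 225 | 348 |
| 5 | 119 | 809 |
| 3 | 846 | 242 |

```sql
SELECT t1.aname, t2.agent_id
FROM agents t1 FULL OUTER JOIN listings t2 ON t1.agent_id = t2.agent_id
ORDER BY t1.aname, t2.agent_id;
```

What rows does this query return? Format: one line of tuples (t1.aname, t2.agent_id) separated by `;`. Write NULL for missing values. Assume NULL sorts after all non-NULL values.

(Bob, 7); (Nora, NULL); (Uma, 5); (NULL, 3); (NULL, 6); (NULL, 9)

FULL OUTER JOIN keeps every row from both sides; unmatched rows get NULL for the other side's columns.
Matching on t1.agent_id = t2.agent_id.
Matched pairs: 2; unmatched t1 rows kept: 1; unmatched t2 rows kept: 3.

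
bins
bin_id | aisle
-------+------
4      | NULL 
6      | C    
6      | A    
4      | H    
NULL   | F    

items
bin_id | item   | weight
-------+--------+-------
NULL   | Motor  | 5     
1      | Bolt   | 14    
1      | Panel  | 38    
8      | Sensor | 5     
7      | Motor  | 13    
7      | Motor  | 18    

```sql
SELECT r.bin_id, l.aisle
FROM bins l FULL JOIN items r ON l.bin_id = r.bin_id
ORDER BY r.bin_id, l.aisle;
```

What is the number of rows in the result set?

11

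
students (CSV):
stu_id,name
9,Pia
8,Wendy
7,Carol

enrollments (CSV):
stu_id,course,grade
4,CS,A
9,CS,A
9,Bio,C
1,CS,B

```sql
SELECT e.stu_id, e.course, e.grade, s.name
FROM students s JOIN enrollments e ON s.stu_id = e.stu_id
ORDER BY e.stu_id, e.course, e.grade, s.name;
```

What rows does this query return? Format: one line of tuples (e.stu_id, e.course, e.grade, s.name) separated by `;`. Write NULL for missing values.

(9, Bio, C, Pia); (9, CS, A, Pia)

INNER JOIN keeps only pairs where the ON condition holds.
Matching on s.stu_id = e.stu_id.
- s[0] stu_id=9 → 2 match(es) in e → 2 row(s).
- s[1] stu_id=8 → no match; dropped.
- s[2] stu_id=7 → no match; dropped.
After projecting and ordering:
e.stu_id | e.course | e.grade | s.name
9 | Bio | C | Pia
9 | CS | A | Pia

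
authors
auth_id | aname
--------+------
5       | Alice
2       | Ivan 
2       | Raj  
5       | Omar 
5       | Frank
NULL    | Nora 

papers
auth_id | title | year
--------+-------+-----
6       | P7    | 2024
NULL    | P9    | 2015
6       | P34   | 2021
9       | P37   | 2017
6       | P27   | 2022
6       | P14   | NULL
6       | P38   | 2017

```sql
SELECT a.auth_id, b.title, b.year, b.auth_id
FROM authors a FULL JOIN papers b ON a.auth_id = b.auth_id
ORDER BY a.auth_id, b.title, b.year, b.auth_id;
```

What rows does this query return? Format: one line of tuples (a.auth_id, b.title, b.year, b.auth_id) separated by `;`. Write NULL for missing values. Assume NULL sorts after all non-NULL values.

(2, NULL, NULL, NULL); (2, NULL, NULL, NULL); (5, NULL, NULL, NULL); (5, NULL, NULL, NULL); (5, NULL, NULL, NULL); (NULL, P14, NULL, 6); (NULL, P27, 2022, 6); (NULL, P34, 2021, 6); (NULL, P37, 2017, 9); (NULL, P38, 2017, 6); (NULL, P7, 2024, 6); (NULL, P9, 2015, NULL); (NULL, NULL, NULL, NULL)

FULL OUTER JOIN keeps every row from both sides; unmatched rows get NULL for the other side's columns.
Matching on a.auth_id = b.auth_id. A NULL in a compared column never satisfies the condition.
- a row (auth_id=5): no match → kept, b columns NULL.
- a row (auth_id=2): no match → kept, b columns NULL.
- a row (auth_id=2): no match → kept, b columns NULL.
- a row (auth_id=5): no match → kept, b columns NULL.
- a row (auth_id=5): no match → kept, b columns NULL.
- a row (auth_id=NULL): no match → kept, b columns NULL.
- 7 row(s) from b found no a partner → padded with NULL.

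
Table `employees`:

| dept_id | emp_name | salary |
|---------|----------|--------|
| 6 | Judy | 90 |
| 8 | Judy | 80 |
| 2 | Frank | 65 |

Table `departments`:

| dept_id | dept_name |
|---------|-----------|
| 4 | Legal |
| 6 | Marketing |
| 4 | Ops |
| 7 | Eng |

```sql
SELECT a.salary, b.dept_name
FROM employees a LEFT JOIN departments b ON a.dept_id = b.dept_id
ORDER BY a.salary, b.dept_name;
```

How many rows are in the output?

3

LEFT JOIN keeps every row from `employees`; unmatched rows get NULL for `departments`'s columns.
Matching on a.dept_id = b.dept_id.
- a row (dept_id=6): matches 1 b row(s) → 1 output row(s).
- a row (dept_id=8): no match → kept, b columns NULL.
- a row (dept_id=2): no match → kept, b columns NULL.
Total: 1 matched + 2 padded = 3 rows.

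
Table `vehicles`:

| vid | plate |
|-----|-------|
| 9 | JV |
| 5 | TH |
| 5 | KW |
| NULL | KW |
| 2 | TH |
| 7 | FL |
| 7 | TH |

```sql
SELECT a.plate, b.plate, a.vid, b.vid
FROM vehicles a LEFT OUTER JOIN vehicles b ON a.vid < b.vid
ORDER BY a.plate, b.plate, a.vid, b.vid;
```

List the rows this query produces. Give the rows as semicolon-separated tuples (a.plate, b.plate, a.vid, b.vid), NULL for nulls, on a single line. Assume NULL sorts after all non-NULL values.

(FL, JV, 7, 9); (JV, NULL, 9, NULL); (KW, FL, 5, 7); (KW, JV, 5, 9); (KW, TH, 5, 7); (KW, NULL, NULL, NULL); (TH, FL, 2, 7); (TH, FL, 5, 7); (TH, JV, 2, 9); (TH, JV, 5, 9); (TH, JV, 7, 9); (TH, KW, 2, 5); (TH, TH, 2, 5); (TH, TH, 2, 7); (TH, TH, 5, 7)

LEFT JOIN keeps every row from `vehicles a`; unmatched rows get NULL for `vehicles b`'s columns.
Matching on a.vid < b.vid. A NULL in a compared column never satisfies the condition.
- vid=9: no b row matches, row kept with b columns NULL.
- vid=5: 3 matching b row(s), so 3 row(s) emitted.
- vid=5: 3 matching b row(s), so 3 row(s) emitted.
- vid=NULL: no b row matches, row kept with b columns NULL.
- vid=2: 5 matching b row(s), so 5 row(s) emitted.
- vid=7: 1 matching b row(s), so 1 row(s) emitted.
- vid=7: 1 matching b row(s), so 1 row(s) emitted.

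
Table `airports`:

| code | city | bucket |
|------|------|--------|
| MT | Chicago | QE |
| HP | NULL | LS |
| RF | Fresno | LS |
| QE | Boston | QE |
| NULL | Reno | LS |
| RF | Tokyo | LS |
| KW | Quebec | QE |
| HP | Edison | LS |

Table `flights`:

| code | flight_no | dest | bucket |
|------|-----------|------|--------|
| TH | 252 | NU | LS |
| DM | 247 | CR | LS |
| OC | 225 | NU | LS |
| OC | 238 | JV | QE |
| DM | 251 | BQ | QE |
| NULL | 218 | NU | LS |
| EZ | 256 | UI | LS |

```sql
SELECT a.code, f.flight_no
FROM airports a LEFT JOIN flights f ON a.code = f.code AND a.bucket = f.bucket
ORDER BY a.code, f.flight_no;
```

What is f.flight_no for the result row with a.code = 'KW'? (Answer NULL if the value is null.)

NULL

LEFT JOIN keeps every row from `airports`; unmatched rows get NULL for `flights`'s columns.
Matching on a.code = f.code AND a.bucket = f.bucket. A NULL in a compared column never satisfies the condition.
Matched pairs: 0; unmatched a rows kept: 8.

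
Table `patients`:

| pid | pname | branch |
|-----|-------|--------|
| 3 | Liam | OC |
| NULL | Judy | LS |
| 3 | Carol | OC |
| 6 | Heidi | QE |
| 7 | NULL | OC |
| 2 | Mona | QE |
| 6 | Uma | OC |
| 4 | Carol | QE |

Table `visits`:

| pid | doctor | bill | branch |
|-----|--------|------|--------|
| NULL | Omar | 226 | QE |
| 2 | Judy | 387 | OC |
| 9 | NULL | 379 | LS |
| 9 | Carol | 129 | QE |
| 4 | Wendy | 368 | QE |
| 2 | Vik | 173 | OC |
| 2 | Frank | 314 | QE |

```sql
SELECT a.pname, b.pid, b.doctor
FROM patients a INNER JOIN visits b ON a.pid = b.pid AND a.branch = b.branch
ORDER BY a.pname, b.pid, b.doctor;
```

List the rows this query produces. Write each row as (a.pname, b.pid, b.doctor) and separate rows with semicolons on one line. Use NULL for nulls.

(Carol, 4, Wendy); (Mona, 2, Frank)

INNER JOIN keeps only pairs where the ON condition holds.
Matching on a.pid = b.pid AND a.branch = b.branch. A NULL in a compared column never satisfies the condition.
Matched pairs: 2.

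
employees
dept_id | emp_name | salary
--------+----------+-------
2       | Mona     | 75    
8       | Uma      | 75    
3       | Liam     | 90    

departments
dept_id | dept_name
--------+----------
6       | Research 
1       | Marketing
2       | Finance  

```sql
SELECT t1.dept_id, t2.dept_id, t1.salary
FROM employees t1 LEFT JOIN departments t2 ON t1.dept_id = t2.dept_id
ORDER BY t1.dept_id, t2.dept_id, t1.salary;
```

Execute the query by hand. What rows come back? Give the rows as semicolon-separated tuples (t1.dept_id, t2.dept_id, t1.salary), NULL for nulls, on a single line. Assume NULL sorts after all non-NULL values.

(2, 2, 75); (3, NULL, 90); (8, NULL, 75)

LEFT JOIN keeps every row from `employees`; unmatched rows get NULL for `departments`'s columns.
Matching on t1.dept_id = t2.dept_id.
Matched pairs: 1; unmatched t1 rows kept: 2.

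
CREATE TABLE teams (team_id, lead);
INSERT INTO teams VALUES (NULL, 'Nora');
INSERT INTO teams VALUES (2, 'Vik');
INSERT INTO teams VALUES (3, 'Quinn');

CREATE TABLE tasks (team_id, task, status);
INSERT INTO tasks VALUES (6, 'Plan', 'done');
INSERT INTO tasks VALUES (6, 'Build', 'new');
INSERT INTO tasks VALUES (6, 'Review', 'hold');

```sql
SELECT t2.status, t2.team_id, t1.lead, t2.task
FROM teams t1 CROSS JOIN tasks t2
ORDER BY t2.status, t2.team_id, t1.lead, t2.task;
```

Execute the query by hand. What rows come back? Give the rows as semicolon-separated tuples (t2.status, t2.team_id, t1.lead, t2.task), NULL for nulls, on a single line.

(done, 6, Nora, Plan); (done, 6, Quinn, Plan); (done, 6, Vik, Plan); (hold, 6, Nora, Review); (hold, 6, Quinn, Review); (hold, 6, Vik, Review); (new, 6, Nora, Build); (new, 6, Quinn, Build); (new, 6, Vik, Build)

CROSS JOIN pairs every row of `teams` with every row of `tasks`: 3 × 3 = 9 rows.
After projecting and ordering:
t2.status | t2.team_id | t1.lead | t2.task
done | 6 | Nora | Plan
done | 6 | Quinn | Plan
done | 6 | Vik | Plan
hold | 6 | Nora | Review
hold | 6 | Quinn | Review
hold | 6 | Vik | Review
new | 6 | Nora | Build
new | 6 | Quinn | Build
new | 6 | Vik | Build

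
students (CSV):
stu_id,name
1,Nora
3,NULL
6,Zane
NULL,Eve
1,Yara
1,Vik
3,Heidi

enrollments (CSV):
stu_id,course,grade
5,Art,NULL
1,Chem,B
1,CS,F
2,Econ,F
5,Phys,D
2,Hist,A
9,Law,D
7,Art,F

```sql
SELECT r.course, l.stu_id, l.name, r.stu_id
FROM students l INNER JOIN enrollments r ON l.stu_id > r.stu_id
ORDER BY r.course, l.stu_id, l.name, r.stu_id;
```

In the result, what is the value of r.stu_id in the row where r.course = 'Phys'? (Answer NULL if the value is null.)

5

INNER JOIN keeps only pairs where the ON condition holds.
Matching on l.stu_id > r.stu_id. A NULL in a compared column never satisfies the condition.
- l[0] stu_id=1 → no match; dropped.
- l[1] stu_id=3 → 4 match(es) in r → 4 row(s).
- l[2] stu_id=6 → 6 match(es) in r → 6 row(s).
- l[3] stu_id=NULL → no match; dropped.
- l[4] stu_id=1 → no match; dropped.
- l[5] stu_id=1 → no match; dropped.
- l[6] stu_id=3 → 4 match(es) in r → 4 row(s).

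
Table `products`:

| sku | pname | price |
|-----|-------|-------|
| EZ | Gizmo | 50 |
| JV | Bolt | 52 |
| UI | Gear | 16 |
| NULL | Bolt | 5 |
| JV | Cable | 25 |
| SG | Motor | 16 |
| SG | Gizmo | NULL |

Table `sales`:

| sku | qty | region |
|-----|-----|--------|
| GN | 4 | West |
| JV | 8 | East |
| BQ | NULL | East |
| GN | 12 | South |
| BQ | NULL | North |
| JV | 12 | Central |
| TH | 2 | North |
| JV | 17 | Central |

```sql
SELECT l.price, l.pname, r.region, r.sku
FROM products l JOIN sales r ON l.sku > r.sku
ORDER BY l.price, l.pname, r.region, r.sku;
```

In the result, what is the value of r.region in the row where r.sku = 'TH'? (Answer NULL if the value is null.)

North

INNER JOIN keeps only pairs where the ON condition holds.
Matching on l.sku > r.sku. A NULL in a compared column never satisfies the condition.
Matched pairs: 32.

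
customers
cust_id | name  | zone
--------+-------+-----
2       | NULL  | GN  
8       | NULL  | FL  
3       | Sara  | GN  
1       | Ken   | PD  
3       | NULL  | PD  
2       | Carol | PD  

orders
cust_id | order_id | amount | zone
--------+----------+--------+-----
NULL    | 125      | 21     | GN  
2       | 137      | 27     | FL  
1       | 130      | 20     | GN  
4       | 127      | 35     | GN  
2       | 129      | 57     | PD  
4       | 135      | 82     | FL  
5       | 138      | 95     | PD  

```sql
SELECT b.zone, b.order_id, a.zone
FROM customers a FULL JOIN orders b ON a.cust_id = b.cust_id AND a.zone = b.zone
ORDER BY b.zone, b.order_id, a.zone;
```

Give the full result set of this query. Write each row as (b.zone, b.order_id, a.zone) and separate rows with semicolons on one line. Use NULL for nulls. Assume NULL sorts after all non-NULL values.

(FL, 135, NULL); (FL, 137, NULL); (GN, 125, NULL); (GN, 127, NULL); (GN, 130, NULL); (PD, 129, PD); (PD, 138, NULL); (NULL, NULL, FL); (NULL, NULL, GN); (NULL, NULL, GN); (NULL, NULL, PD); (NULL, NULL, PD)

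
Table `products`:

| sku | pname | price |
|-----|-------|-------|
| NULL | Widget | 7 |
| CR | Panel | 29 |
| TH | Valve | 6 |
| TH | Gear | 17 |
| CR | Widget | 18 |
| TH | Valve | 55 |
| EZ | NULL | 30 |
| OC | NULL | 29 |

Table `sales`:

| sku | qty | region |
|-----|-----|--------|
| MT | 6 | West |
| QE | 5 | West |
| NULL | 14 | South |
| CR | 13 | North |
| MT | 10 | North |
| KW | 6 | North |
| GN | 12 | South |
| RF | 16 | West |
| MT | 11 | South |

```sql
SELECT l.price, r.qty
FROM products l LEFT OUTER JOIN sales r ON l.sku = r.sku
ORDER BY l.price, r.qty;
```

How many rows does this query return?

LEFT JOIN keeps every row from `products`; unmatched rows get NULL for `sales`'s columns.
Matching on l.sku = r.sku. A NULL in a compared column never satisfies the condition.
Matched pairs: 2; unmatched l rows kept: 6.
Total: 2 matched + 6 padded = 8 rows.

8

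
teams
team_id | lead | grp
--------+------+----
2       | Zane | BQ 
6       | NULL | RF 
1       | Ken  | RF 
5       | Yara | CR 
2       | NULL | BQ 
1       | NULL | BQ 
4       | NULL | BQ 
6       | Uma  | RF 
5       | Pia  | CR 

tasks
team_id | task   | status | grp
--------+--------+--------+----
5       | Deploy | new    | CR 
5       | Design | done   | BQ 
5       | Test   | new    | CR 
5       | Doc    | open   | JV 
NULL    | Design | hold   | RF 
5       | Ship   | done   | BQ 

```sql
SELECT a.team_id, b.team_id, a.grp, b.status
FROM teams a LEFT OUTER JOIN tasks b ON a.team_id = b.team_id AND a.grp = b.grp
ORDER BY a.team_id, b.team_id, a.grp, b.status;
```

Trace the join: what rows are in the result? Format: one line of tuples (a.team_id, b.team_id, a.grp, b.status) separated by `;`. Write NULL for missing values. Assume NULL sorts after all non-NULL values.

LEFT JOIN keeps every row from `teams`; unmatched rows get NULL for `tasks`'s columns.
Matching on a.team_id = b.team_id AND a.grp = b.grp. A NULL in a compared column never satisfies the condition.
- a row (team_id=2, grp=BQ): no match → kept, b columns NULL.
- a row (team_id=6, grp=RF): no match → kept, b columns NULL.
- a row (team_id=1, grp=RF): no match → kept, b columns NULL.
- a row (team_id=5, grp=CR): matches 2 b row(s) → 2 output row(s).
- a row (team_id=2, grp=BQ): no match → kept, b columns NULL.
- a row (team_id=1, grp=BQ): no match → kept, b columns NULL.
- a row (team_id=4, grp=BQ): no match → kept, b columns NULL.
- a row (team_id=6, grp=RF): no match → kept, b columns NULL.
- a row (team_id=5, grp=CR): matches 2 b row(s) → 2 output row(s).

(1, NULL, BQ, NULL); (1, NULL, RF, NULL); (2, NULL, BQ, NULL); (2, NULL, BQ, NULL); (4, NULL, BQ, NULL); (5, 5, CR, new); (5, 5, CR, new); (5, 5, CR, new); (5, 5, CR, new); (6, NULL, RF, NULL); (6, NULL, RF, NULL)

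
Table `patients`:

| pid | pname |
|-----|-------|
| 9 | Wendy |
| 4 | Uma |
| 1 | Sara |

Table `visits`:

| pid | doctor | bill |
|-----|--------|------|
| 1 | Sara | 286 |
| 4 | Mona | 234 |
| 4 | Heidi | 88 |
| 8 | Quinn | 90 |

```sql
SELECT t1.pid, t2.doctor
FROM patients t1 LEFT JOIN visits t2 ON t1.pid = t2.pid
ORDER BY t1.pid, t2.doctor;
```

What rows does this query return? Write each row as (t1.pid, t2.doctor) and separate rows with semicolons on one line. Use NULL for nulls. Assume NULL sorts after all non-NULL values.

LEFT JOIN keeps every row from `patients`; unmatched rows get NULL for `visits`'s columns.
Matching on t1.pid = t2.pid.
- pid=9: no t2 row matches, row kept with t2 columns NULL.
- pid=4: 2 matching t2 row(s), so 2 row(s) emitted.
- pid=1: 1 matching t2 row(s), so 1 row(s) emitted.
After projecting and ordering:
t1.pid | t2.doctor
1 | Sara
4 | Heidi
4 | Mona
9 | NULL

(1, Sara); (4, Heidi); (4, Mona); (9, NULL)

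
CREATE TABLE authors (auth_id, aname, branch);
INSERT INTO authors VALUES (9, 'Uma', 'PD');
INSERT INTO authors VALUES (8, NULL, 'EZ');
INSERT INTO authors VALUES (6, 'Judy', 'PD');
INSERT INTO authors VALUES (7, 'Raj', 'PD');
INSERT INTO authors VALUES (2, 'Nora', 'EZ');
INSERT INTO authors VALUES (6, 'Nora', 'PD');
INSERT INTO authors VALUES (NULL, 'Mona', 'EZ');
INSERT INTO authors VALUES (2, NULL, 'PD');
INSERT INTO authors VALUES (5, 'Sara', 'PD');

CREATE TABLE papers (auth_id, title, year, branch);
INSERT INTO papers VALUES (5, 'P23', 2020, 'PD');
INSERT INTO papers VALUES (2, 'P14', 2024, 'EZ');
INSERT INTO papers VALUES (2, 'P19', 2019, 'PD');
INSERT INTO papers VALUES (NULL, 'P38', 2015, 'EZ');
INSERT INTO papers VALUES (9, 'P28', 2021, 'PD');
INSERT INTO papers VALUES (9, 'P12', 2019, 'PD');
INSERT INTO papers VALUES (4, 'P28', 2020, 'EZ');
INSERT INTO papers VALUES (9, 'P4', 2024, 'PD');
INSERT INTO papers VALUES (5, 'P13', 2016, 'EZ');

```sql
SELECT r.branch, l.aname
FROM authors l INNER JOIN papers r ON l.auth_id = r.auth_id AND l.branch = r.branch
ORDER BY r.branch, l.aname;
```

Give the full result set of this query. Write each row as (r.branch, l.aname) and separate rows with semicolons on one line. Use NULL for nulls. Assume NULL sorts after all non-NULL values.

(EZ, Nora); (PD, Sara); (PD, Uma); (PD, Uma); (PD, Uma); (PD, NULL)

INNER JOIN keeps only pairs where the ON condition holds.
Matching on l.auth_id = r.auth_id AND l.branch = r.branch. A NULL in a compared column never satisfies the condition.
- auth_id=9, branch=PD: 3 matching r row(s), so 3 row(s) emitted.
- auth_id=8, branch=EZ: no matching r row, dropped.
- auth_id=6, branch=PD: no matching r row, dropped.
- auth_id=7, branch=PD: no matching r row, dropped.
- auth_id=2, branch=EZ: 1 matching r row(s), so 1 row(s) emitted.
- auth_id=6, branch=PD: no matching r row, dropped.
- auth_id=NULL, branch=EZ: no matching r row, dropped.
- auth_id=2, branch=PD: 1 matching r row(s), so 1 row(s) emitted.
- auth_id=5, branch=PD: 1 matching r row(s), so 1 row(s) emitted.
After projecting and ordering:
r.branch | l.aname
EZ | Nora
PD | Sara
PD | Uma
PD | Uma
PD | Uma
PD | NULL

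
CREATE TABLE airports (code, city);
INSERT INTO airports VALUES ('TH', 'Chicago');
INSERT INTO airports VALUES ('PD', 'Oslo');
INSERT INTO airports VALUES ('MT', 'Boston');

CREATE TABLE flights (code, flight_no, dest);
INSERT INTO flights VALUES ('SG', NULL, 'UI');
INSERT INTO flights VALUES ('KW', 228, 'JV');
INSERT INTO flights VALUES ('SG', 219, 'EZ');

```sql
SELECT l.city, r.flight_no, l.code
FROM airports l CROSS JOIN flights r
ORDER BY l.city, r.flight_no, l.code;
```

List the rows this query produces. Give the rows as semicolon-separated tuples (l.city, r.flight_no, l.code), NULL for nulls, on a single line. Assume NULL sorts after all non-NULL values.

CROSS JOIN pairs every row of `airports` with every row of `flights`: 3 × 3 = 9 rows.

(Boston, 219, MT); (Boston, 228, MT); (Boston, NULL, MT); (Chicago, 219, TH); (Chicago, 228, TH); (Chicago, NULL, TH); (Oslo, 219, PD); (Oslo, 228, PD); (Oslo, NULL, PD)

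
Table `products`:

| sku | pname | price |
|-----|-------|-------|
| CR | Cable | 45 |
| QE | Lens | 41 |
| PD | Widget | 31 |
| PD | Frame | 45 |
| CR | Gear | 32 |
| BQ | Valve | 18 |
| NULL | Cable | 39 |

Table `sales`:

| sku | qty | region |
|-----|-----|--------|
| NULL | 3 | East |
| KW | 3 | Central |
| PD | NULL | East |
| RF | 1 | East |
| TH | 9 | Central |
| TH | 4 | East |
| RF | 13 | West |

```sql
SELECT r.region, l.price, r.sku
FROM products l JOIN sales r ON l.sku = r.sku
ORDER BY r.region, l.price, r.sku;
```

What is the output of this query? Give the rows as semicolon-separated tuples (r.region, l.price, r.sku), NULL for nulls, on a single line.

(East, 31, PD); (East, 45, PD)

INNER JOIN keeps only pairs where the ON condition holds.
Matching on l.sku = r.sku. A NULL in a compared column never satisfies the condition.
- l row (sku=CR): no match → dropped.
- l row (sku=QE): no match → dropped.
- l row (sku=PD): matches 1 r row(s) → 1 output row(s).
- l row (sku=PD): matches 1 r row(s) → 1 output row(s).
- l row (sku=CR): no match → dropped.
- l row (sku=BQ): no match → dropped.
- l row (sku=NULL): no match → dropped.
After projecting and ordering:
r.region | l.price | r.sku
East | 31 | PD
East | 45 | PD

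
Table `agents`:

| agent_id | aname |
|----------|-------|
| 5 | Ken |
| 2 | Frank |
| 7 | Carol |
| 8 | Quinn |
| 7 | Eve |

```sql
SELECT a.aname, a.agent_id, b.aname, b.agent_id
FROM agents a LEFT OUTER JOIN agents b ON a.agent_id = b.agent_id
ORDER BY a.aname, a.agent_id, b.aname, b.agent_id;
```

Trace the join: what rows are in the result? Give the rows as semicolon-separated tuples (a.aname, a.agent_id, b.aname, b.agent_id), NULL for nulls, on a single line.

LEFT JOIN keeps every row from `agents a`; unmatched rows get NULL for `agents b`'s columns.
Matching on a.agent_id = b.agent_id.
- a[0] agent_id=5 → 1 match(es) in b → 1 row(s).
- a[1] agent_id=2 → 1 match(es) in b → 1 row(s).
- a[2] agent_id=7 → 2 match(es) in b → 2 row(s).
- a[3] agent_id=8 → 1 match(es) in b → 1 row(s).
- a[4] agent_id=7 → 2 match(es) in b → 2 row(s).
After projecting and ordering:
a.aname | a.agent_id | b.aname | b.agent_id
Carol | 7 | Carol | 7
Carol | 7 | Eve | 7
Eve | 7 | Carol | 7
Eve | 7 | Eve | 7
Frank | 2 | Frank | 2
Ken | 5 | Ken | 5
Quinn | 8 | Quinn | 8

(Carol, 7, Carol, 7); (Carol, 7, Eve, 7); (Eve, 7, Carol, 7); (Eve, 7, Eve, 7); (Frank, 2, Frank, 2); (Ken, 5, Ken, 5); (Quinn, 8, Quinn, 8)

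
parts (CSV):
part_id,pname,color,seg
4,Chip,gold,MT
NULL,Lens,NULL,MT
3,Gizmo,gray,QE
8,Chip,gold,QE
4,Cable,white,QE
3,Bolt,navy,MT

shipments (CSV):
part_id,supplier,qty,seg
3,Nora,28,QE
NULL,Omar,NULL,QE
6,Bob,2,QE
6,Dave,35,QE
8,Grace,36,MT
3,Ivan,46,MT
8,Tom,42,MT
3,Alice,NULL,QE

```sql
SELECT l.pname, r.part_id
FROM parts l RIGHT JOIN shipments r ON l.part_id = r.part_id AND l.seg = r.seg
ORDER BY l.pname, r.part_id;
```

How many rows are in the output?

RIGHT JOIN keeps every row from `shipments`; unmatched rows get NULL for `parts`'s columns.
Matching on l.part_id = r.part_id AND l.seg = r.seg. A NULL in a compared column never satisfies the condition.
Matched pairs: 3; unmatched r rows kept: 5.
Total: 3 matched + 5 padded = 8 rows.

8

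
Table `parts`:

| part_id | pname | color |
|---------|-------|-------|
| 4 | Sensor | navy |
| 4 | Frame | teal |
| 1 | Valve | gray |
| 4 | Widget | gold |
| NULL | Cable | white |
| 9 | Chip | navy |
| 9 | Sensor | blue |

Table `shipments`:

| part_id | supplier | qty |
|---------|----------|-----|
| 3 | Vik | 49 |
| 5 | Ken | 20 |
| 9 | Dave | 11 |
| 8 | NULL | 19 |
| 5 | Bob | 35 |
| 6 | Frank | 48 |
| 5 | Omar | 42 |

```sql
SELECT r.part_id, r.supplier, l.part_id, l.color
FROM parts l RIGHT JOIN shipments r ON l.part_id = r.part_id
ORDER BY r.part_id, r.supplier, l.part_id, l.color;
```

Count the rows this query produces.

RIGHT JOIN keeps every row from `shipments`; unmatched rows get NULL for `parts`'s columns.
Matching on l.part_id = r.part_id. A NULL in a compared column never satisfies the condition.
- l (part_id=4) has no partner in r.
- l (part_id=4) has no partner in r.
- l (part_id=1) has no partner in r.
- l (part_id=4) has no partner in r.
- l (part_id=NULL) has no partner in r.
- l (part_id=9) pairs with 1 row(s) of r.
- l (part_id=9) pairs with 1 row(s) of r.
- 6 row(s) from r found no l partner → padded with NULL.
Total: 2 matched + 6 padded = 8 rows.

8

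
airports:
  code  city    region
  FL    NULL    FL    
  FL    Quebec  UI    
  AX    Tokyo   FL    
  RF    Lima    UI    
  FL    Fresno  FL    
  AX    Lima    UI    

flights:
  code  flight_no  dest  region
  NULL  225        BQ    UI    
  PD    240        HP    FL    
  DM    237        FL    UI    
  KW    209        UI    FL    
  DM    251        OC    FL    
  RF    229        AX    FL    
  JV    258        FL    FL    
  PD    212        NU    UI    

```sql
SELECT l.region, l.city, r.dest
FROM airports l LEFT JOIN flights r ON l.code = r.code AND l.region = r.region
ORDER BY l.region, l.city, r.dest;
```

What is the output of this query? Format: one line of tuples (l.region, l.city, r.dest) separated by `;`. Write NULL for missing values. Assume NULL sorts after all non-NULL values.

LEFT JOIN keeps every row from `airports`; unmatched rows get NULL for `flights`'s columns.
Matching on l.code = r.code AND l.region = r.region. A NULL in a compared column never satisfies the condition.
Matched pairs: 0; unmatched l rows kept: 6.

(FL, Fresno, NULL); (FL, Tokyo, NULL); (FL, NULL, NULL); (UI, Lima, NULL); (UI, Lima, NULL); (UI, Quebec, NULL)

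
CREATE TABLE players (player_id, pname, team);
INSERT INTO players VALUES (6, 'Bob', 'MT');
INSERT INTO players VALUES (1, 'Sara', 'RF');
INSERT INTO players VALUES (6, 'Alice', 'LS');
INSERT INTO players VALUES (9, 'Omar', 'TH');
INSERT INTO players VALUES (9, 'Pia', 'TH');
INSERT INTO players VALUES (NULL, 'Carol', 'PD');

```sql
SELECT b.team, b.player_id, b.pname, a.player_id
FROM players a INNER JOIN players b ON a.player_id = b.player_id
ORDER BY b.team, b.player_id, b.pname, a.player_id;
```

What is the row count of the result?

9

INNER JOIN keeps only pairs where the ON condition holds.
Matching on a.player_id = b.player_id. A NULL in a compared column never satisfies the condition.
Matched pairs: 9.
Total: 9 rows.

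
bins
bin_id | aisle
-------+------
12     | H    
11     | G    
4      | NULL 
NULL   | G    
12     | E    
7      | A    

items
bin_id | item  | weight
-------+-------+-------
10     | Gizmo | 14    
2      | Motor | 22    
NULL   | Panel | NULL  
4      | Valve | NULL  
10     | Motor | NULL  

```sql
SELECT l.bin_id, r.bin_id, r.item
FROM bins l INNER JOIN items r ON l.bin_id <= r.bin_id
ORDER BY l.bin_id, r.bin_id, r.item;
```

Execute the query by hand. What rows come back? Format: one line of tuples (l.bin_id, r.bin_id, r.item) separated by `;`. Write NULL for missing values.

INNER JOIN keeps only pairs where the ON condition holds.
Matching on l.bin_id <= r.bin_id. A NULL in a compared column never satisfies the condition.
Matched pairs: 5.

(4, 4, Valve); (4, 10, Gizmo); (4, 10, Motor); (7, 10, Gizmo); (7, 10, Motor)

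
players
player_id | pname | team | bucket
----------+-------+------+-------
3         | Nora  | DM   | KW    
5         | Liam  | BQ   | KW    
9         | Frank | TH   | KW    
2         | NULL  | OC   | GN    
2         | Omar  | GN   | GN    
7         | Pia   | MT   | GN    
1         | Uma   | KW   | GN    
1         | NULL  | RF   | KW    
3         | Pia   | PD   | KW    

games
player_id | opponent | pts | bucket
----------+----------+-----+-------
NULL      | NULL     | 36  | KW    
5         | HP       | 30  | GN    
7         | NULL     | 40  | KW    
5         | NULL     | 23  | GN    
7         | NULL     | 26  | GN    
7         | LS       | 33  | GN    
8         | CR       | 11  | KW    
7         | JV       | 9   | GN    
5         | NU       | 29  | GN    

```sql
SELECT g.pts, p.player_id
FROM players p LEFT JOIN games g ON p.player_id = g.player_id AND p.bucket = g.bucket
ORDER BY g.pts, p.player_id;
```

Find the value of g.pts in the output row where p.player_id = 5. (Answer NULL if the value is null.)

NULL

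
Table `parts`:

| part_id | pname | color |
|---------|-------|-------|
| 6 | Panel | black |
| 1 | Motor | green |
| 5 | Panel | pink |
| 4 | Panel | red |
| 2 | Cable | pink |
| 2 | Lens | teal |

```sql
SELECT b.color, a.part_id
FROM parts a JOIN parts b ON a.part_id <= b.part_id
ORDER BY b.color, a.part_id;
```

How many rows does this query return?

INNER JOIN keeps only pairs where the ON condition holds.
Matching on a.part_id <= b.part_id.
- a row (part_id=6): matches 1 b row(s) → 1 output row(s).
- a row (part_id=1): matches 6 b row(s) → 6 output row(s).
- a row (part_id=5): matches 2 b row(s) → 2 output row(s).
- a row (part_id=4): matches 3 b row(s) → 3 output row(s).
- a row (part_id=2): matches 5 b row(s) → 5 output row(s).
- a row (part_id=2): matches 5 b row(s) → 5 output row(s).
Total: 22 rows.

22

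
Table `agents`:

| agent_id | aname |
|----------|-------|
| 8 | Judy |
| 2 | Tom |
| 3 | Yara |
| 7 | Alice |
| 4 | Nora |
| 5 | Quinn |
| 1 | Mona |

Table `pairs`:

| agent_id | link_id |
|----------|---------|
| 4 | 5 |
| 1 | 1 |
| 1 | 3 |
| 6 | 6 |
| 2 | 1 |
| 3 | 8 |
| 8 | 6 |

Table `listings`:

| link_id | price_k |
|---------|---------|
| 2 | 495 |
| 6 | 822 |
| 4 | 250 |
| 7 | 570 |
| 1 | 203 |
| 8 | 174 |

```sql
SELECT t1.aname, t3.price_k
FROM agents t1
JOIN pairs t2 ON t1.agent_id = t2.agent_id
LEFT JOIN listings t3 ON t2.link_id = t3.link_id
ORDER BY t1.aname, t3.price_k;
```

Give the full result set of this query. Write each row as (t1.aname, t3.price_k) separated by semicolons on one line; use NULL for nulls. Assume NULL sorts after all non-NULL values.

(Judy, 822); (Mona, 203); (Mona, NULL); (Nora, NULL); (Tom, 203); (Yara, 174)

Step 1 — t1 INNER JOIN t2 on agent_id → 6 row(s).
Then LEFT JOIN `listings t3` on link_id: each of those 6 rows is kept; rows whose t2.link_id has no match in t3 get NULL for t3's columns.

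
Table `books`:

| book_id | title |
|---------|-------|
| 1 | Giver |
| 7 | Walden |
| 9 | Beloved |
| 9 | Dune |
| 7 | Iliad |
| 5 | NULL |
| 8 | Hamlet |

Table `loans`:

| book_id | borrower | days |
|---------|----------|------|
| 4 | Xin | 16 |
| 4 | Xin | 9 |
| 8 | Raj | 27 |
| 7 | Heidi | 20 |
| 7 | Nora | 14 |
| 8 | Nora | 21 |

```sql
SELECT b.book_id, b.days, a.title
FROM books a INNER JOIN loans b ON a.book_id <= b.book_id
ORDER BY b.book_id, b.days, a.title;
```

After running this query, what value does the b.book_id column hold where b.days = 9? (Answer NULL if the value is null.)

INNER JOIN keeps only pairs where the ON condition holds.
Matching on a.book_id <= b.book_id.
- a[0] book_id=1 → 6 match(es) in b → 6 row(s).
- a[1] book_id=7 → 4 match(es) in b → 4 row(s).
- a[2] book_id=9 → no match; dropped.
- a[3] book_id=9 → no match; dropped.
- a[4] book_id=7 → 4 match(es) in b → 4 row(s).
- a[5] book_id=5 → 4 match(es) in b → 4 row(s).
- a[6] book_id=8 → 2 match(es) in b → 2 row(s).

4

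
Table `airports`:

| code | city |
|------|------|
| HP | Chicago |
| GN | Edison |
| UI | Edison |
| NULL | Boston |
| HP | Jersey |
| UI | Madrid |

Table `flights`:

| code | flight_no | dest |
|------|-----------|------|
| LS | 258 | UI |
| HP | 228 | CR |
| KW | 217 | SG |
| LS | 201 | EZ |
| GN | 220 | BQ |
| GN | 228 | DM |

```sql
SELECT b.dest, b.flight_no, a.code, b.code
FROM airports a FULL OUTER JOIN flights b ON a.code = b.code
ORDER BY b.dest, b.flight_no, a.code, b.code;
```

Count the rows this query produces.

FULL OUTER JOIN keeps every row from both sides; unmatched rows get NULL for the other side's columns.
Matching on a.code = b.code. A NULL in a compared column never satisfies the condition.
- a (code=HP) pairs with 1 row(s) of b.
- a (code=GN) pairs with 2 row(s) of b.
- a (code=UI) has no partner → padded with NULL.
- a (code=NULL) has no partner → padded with NULL.
- a (code=HP) pairs with 1 row(s) of b.
- a (code=UI) has no partner → padded with NULL.
- 3 row(s) from b found no a partner → padded with NULL.
Total: 4 matched + 6 padded = 10 rows.

10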